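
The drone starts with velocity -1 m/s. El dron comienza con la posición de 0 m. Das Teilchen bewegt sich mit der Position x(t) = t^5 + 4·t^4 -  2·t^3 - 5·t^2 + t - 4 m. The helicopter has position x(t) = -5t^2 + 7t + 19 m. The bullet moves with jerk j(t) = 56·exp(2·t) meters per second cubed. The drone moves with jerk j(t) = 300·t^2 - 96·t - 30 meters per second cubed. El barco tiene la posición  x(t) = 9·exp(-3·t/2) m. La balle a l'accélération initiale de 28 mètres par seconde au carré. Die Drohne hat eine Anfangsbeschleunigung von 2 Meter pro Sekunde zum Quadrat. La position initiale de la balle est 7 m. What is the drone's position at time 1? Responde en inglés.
To solve this, we need to take 3 antiderivatives of our jerk equation j(t) = 300·t^2 - 96·t - 30. Integrating jerk and using the initial condition a(0) = 2, we get a(t) = 100·t^3 - 48·t^2 - 30·t + 2. Taking ∫a(t)dt and applying v(0) = -1, we find v(t) = 25·t^4 - 16·t^3 - 15·t^2 + 2·t - 1. The antiderivative of velocity, with x(0) = 0, gives position: x(t) = 5·t^5 - 4·t^4 - 5·t^3 + t^2 - t. We have position x(t) = 5·t^5 - 4·t^4 - 5·t^3 + t^2 - t. Substituting t = 1: x(1) = -4.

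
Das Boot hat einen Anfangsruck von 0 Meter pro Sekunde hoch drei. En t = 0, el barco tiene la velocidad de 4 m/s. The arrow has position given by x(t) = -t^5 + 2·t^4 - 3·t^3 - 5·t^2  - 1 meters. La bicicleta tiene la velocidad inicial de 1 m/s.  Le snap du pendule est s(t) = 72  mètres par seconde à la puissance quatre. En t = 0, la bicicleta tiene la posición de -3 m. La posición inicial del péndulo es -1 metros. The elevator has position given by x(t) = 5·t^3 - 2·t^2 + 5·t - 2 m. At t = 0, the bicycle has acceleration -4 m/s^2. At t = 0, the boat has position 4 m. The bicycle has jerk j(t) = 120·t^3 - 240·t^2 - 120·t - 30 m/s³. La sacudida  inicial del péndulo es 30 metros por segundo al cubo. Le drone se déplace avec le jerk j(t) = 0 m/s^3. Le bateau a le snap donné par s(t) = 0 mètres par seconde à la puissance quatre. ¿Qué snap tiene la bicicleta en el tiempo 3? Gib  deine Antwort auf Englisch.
Starting from jerk j(t) = 120·t^3 - 240·t^2 - 120·t - 30, we take 1 derivative. Taking d/dt of j(t), we find s(t) = 360·t^2 - 480·t - 120. We have snap s(t) = 360·t^2 - 480·t - 120. Substituting t = 3: s(3) = 1680.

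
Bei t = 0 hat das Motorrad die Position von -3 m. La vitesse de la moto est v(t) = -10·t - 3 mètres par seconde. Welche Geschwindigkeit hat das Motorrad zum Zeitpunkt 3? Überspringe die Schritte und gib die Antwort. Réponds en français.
La vitesse à t = 3 est v = -33.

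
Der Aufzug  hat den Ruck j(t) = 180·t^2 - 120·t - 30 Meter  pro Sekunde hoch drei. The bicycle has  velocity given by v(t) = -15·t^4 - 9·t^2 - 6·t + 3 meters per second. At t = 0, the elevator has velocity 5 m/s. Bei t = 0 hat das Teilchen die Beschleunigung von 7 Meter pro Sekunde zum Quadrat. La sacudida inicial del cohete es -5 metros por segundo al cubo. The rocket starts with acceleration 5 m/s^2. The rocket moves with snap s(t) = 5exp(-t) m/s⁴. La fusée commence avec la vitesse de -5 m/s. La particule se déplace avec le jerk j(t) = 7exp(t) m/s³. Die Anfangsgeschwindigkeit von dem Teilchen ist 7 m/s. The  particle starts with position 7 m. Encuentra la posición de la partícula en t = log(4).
Para resolver esto, necesitamos tomar 3 antiderivadas de nuestra ecuación de la sacudida j(t) = 7·exp(t). Integrando la sacudida y usando la condición inicial a(0) = 7, obtenemos a(t) = 7·exp(t). Integrando la aceleración y usando la condición inicial v(0) = 7, obtenemos v(t) = 7·exp(t). La integral de la velocidad, con x(0) = 7, da la posición: x(t) = 7·exp(t). Usando x(t) = 7·exp(t) y sustituyendo t = log(4), encontramos x = 28.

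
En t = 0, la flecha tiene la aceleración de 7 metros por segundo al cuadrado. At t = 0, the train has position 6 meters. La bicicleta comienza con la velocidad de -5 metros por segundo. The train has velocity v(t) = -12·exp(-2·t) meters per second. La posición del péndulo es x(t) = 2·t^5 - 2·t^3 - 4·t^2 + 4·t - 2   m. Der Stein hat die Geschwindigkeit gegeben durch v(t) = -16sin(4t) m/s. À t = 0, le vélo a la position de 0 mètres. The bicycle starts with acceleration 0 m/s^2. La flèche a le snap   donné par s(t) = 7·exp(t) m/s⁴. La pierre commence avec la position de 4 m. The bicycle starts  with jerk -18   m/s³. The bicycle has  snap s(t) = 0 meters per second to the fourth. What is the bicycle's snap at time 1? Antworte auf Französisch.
De l'équation du snap s(t) = 0, nous substituons t = 1 pour obtenir s = 0.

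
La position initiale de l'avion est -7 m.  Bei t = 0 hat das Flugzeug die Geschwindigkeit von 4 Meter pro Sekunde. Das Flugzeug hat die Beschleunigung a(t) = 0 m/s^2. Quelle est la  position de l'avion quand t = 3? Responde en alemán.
Ausgehend von der Beschleunigung a(t) = 0, nehmen wir 2 Integrale. Die Stammfunktion von der Beschleunigung ist die Geschwindigkeit. Mit v(0) = 4 erhalten wir v(t) = 4. Mit ∫v(t)dt und Anwendung von x(0) = -7, finden wir x(t) = 4·t - 7. Wir haben die Position x(t) = 4·t - 7. Durch Einsetzen von t = 3: x(3) = 5.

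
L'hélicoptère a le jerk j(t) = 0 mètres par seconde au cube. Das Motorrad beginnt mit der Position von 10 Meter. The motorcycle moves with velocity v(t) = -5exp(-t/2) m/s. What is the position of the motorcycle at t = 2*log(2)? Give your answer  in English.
To find the answer, we compute 1 integral of v(t) = -5·exp(-t/2). Taking ∫v(t)dt and applying x(0) = 10, we find x(t) = 10·exp(-t/2). From the given position equation x(t) = 10·exp(-t/2), we substitute t = 2*log(2) to get x = 5.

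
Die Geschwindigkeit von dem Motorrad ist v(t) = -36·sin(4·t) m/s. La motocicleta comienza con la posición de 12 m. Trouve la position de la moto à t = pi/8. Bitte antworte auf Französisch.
Nous devons intégrer notre équation de la vitesse v(t) = -36·sin(4·t) 1 fois. L'intégrale de la vitesse, avec x(0) = 12, donne la position: x(t) = 9·cos(4·t) + 3. Nous avons la position x(t) = 9·cos(4·t) + 3. En substituant t = pi/8: x(pi/8) = 3.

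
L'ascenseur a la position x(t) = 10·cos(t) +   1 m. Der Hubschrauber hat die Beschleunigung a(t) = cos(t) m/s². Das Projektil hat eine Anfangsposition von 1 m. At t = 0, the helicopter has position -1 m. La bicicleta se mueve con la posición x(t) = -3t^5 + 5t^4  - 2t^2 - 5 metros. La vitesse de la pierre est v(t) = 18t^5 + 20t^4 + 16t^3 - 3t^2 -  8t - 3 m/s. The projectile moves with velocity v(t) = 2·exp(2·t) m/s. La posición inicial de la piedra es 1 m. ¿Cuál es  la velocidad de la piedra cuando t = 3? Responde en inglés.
We have velocity v(t) = 18·t^5 + 20·t^4 + 16·t^3 - 3·t^2 - 8·t - 3. Substituting t = 3: v(3) = 6372.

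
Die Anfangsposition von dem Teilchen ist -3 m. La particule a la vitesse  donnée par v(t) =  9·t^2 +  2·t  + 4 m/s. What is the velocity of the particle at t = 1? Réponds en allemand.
Aus der Gleichung für die Geschwindigkeit v(t) = 9·t^2 + 2·t + 4, setzen wir t = 1 ein und erhalten v = 15.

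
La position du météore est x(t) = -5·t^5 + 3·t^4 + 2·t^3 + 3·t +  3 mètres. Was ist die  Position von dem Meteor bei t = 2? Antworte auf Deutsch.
Mit x(t) = -5·t^5 + 3·t^4 + 2·t^3 + 3·t + 3 und Einsetzen von t = 2, finden wir x = -87.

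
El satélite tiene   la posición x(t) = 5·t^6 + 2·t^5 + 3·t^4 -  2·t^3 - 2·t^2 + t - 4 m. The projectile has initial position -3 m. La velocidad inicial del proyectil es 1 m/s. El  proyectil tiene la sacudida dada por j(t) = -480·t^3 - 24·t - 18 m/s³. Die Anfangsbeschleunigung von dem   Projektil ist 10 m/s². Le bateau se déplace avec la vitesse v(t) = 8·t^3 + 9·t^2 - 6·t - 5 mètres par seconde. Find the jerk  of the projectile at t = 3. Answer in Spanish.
De la ecuación de la sacudida j(t) = -480·t^3 - 24·t - 18, sustituimos t = 3 para obtener j = -13050.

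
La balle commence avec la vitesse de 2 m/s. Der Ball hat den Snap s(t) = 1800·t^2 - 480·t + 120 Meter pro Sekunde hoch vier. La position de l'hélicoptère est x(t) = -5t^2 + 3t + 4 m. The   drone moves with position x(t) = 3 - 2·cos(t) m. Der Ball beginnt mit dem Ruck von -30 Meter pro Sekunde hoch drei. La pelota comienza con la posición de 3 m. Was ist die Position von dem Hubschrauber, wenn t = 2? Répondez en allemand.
Wir haben die Position x(t) = -5·t^2 + 3·t + 4. Durch Einsetzen von t = 2: x(2) = -10.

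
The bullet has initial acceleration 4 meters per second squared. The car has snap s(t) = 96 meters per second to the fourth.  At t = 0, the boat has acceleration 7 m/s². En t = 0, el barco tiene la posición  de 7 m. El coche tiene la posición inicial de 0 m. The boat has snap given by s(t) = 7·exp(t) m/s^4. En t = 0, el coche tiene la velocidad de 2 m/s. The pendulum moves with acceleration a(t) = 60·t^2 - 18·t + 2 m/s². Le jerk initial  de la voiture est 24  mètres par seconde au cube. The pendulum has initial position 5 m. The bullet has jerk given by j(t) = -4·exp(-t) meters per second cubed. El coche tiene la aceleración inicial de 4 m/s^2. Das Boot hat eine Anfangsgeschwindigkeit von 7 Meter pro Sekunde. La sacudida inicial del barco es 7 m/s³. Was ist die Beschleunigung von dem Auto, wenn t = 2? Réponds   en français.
Nous devons trouver l'intégrale de notre équation du snap s(t) = 96 2 fois. En prenant ∫s(t)dt et en appliquant j(0) = 24, nous trouvons j(t) = 96·t + 24. En intégrant le jerk et en utilisant la condition initiale a(0) = 4, nous obtenons a(t) = 48·t^2 + 24·t + 4. En utilisant a(t) = 48·t^2 + 24·t + 4 et en substituant t = 2, nous trouvons a = 244.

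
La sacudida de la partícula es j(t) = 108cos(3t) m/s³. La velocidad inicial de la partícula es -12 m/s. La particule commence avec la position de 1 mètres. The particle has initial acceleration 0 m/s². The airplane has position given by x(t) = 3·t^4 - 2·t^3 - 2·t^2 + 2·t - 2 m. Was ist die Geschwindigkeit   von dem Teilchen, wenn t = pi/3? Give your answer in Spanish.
Necesitamos integrar nuestra ecuación de la sacudida j(t) = 108·cos(3·t) 2 veces. Tomando ∫j(t)dt y aplicando a(0) = 0, encontramos a(t) = 36·sin(3·t). Tomando ∫a(t)dt y aplicando v(0) = -12, encontramos v(t) = -12·cos(3·t). Usando v(t) = -12·cos(3·t) y sustituyendo t = pi/3, encontramos v = 12.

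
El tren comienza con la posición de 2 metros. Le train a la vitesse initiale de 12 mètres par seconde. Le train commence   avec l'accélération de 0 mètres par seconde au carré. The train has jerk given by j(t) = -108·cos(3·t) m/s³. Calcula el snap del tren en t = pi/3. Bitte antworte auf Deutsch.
Um dies zu lösen, müssen wir 1 Ableitung unserer Gleichung für den Ruck j(t) = -108·cos(3·t) nehmen. Mit d/dt von j(t) finden wir s(t) = 324·sin(3·t). Wir haben den Snap s(t) = 324·sin(3·t). Durch Einsetzen von t = pi/3: s(pi/3) = 0.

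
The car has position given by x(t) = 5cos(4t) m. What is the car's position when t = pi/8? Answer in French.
Nous avons la position x(t) = 5·cos(4·t). En substituant t = pi/8: x(pi/8) = 0.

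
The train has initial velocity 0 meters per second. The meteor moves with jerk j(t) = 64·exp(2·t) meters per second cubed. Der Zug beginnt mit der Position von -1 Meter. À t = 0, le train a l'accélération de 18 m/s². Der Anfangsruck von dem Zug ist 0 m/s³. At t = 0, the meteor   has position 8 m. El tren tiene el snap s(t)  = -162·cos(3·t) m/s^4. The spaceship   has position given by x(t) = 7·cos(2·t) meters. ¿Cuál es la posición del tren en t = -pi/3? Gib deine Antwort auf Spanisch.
Debemos encontrar la integral de nuestra ecuación del snap s(t) = -162·cos(3·t) 4 veces. La integral del snap es la sacudida. Usando j(0) = 0, obtenemos j(t) = -54·sin(3·t). La integral de la sacudida es la aceleración. Usando a(0) = 18, obtenemos a(t) = 18·cos(3·t). Tomando ∫a(t)dt y aplicando v(0) = 0, encontramos v(t) = 6·sin(3·t). La integral de la velocidad, con x(0) = -1, da la posición: x(t) = 1 - 2·cos(3·t). Tenemos la posición x(t) = 1 - 2·cos(3·t). Sustituyendo t = -pi/3: x(-pi/3) = 3.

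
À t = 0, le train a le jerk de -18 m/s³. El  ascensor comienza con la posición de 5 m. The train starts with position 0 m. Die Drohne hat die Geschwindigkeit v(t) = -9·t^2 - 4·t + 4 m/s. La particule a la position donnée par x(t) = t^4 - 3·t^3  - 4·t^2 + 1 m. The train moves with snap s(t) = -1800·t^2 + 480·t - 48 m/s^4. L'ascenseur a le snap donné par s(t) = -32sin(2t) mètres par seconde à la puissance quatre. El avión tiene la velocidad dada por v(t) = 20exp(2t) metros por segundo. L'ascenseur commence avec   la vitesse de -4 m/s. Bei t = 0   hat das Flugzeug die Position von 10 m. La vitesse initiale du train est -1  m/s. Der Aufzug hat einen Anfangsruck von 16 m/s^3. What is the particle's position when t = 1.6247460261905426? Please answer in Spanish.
Usando x(t) = t^4 - 3·t^3 - 4·t^2 + 1 y sustituyendo t = 1.6247460261905426, encontramos x = -15.4576683803310.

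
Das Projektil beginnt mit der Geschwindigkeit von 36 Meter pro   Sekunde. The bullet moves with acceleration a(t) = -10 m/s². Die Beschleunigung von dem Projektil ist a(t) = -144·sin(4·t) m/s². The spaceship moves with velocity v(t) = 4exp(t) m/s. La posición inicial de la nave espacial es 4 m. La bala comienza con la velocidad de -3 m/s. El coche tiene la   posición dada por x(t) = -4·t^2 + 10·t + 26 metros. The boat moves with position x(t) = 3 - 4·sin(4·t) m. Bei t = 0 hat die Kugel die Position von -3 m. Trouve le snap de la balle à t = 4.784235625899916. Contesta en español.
Partiendo de la aceleración a(t) = -10, tomamos 2 derivadas. Derivando la aceleración, obtenemos la sacudida: j(t) = 0. Derivando la sacudida, obtenemos el snap: s(t) = 0. Tenemos el snap s(t) = 0. Sustituyendo t = 4.784235625899916: s(4.784235625899916) = 0.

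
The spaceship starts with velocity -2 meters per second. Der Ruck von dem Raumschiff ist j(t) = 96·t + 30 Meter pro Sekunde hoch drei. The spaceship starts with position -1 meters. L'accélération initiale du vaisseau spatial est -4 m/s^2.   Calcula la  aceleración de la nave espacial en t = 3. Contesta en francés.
En partant du jerk j(t) = 96·t + 30, nous prenons 1 intégrale. En prenant ∫j(t)dt et en appliquant a(0) = -4, nous trouvons a(t) = 48·t^2 + 30·t - 4. Nous avons l'accélération a(t) = 48·t^2 + 30·t - 4. En substituant t = 3: a(3) = 518.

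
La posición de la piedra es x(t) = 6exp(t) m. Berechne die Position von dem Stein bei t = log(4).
Mit x(t) = 6·exp(t) und Einsetzen von t = log(4), finden wir x = 24.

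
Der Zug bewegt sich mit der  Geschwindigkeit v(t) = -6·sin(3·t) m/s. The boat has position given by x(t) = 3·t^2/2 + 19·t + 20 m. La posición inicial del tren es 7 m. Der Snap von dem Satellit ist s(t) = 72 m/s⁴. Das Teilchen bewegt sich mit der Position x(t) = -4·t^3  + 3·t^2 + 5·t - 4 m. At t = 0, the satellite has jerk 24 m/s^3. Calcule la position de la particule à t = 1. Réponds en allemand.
Aus der Gleichung für die Position x(t) = -4·t^3 + 3·t^2 + 5·t - 4, setzen wir t = 1 ein und erhalten x = 0.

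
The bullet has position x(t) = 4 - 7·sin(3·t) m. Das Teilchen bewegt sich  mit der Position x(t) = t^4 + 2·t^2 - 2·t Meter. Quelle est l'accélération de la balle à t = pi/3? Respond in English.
To solve this, we need to take 2 derivatives of our position equation x(t) = 4 - 7·sin(3·t). Differentiating position, we get velocity: v(t) = -21·cos(3·t). Differentiating velocity, we get acceleration: a(t) = 63·sin(3·t). We have acceleration a(t) = 63·sin(3·t). Substituting t = pi/3: a(pi/3) = 0.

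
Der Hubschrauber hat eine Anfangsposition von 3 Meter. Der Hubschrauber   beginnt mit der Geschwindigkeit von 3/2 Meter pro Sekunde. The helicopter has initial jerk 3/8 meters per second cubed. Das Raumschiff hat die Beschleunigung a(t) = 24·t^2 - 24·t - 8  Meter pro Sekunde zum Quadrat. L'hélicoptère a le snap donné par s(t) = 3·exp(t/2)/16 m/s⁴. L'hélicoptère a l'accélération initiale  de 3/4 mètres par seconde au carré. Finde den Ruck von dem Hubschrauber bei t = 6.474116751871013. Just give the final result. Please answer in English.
The answer is 9.54702056338072.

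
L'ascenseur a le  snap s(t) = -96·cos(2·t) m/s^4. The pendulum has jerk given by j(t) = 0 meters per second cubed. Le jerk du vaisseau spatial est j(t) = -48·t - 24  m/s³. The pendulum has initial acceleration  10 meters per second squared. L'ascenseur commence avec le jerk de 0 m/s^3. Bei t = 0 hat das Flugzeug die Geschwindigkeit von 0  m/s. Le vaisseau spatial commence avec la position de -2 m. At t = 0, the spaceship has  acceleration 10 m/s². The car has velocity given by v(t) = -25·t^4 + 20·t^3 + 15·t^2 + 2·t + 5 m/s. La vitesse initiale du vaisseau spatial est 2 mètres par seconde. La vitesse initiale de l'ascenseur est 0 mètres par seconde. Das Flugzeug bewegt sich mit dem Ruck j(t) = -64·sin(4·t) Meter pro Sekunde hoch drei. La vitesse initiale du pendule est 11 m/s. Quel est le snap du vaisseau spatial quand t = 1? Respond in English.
To solve this, we need to take 1 derivative of our jerk equation j(t) = -48·t - 24. The derivative of jerk gives snap: s(t) = -48. Using s(t) = -48 and substituting t = 1, we find s = -48.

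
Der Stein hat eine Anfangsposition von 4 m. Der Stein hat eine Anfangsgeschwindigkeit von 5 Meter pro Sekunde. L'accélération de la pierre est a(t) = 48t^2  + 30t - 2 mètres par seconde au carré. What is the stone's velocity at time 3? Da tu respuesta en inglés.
To solve this, we need to take 1 antiderivative of our acceleration equation a(t) = 48·t^2 + 30·t - 2. The antiderivative of acceleration, with v(0) = 5, gives velocity: v(t) = 16·t^3 + 15·t^2 - 2·t + 5. Using v(t) = 16·t^3 + 15·t^2 - 2·t + 5 and substituting t = 3, we find v = 566.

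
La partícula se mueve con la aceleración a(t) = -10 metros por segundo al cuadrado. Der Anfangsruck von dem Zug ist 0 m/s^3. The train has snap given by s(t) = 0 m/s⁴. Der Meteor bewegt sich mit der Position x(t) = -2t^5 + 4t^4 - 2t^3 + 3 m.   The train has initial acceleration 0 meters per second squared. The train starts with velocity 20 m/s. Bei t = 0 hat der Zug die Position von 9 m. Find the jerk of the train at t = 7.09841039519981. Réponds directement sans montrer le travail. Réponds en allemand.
j(7.09841039519981) = 0.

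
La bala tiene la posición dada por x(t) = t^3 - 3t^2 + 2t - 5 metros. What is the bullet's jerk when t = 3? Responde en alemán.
Ausgehend von der Position x(t) = t^3 - 3·t^2 + 2·t - 5, nehmen wir 3 Ableitungen. Durch Ableiten von der Position erhalten wir die Geschwindigkeit: v(t) = 3·t^2 - 6·t + 2. Die Ableitung von der Geschwindigkeit ergibt die Beschleunigung: a(t) = 6·t - 6. Durch Ableiten von der Beschleunigung erhalten wir den Ruck: j(t) = 6. Aus der Gleichung für den Ruck j(t) = 6, setzen wir t = 3 ein und erhalten j = 6.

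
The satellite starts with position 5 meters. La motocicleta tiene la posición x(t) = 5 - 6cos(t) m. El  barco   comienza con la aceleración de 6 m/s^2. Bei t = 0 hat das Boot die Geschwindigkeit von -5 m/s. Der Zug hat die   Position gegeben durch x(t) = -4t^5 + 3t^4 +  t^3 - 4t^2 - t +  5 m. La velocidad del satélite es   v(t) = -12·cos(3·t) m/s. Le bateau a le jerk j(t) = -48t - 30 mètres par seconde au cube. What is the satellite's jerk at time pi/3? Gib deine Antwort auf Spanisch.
Para resolver esto, necesitamos tomar 2 derivadas de nuestra ecuación de la velocidad v(t) = -12·cos(3·t). Derivando la velocidad, obtenemos la aceleración: a(t) = 36·sin(3·t). Tomando d/dt de a(t), encontramos j(t) = 108·cos(3·t). Usando j(t) = 108·cos(3·t) y sustituyendo t = pi/3, encontramos j = -108.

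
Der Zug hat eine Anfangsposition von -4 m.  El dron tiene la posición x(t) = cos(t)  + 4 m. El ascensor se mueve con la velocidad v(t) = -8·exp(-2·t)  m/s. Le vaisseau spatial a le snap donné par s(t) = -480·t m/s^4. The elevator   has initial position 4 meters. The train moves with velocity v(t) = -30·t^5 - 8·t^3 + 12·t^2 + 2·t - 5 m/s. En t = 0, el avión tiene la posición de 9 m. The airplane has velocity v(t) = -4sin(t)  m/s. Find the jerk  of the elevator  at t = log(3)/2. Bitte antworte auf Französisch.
Nous devons dériver notre équation de la vitesse v(t) = -8·exp(-2·t) 2 fois. La dérivée de la vitesse donne l'accélération: a(t) = 16·exp(-2·t). En prenant d/dt de a(t), nous trouvons j(t) = -32·exp(-2·t). De l'équation du jerk j(t) = -32·exp(-2·t), nous substituons t = log(3)/2 pour obtenir j = -32/3.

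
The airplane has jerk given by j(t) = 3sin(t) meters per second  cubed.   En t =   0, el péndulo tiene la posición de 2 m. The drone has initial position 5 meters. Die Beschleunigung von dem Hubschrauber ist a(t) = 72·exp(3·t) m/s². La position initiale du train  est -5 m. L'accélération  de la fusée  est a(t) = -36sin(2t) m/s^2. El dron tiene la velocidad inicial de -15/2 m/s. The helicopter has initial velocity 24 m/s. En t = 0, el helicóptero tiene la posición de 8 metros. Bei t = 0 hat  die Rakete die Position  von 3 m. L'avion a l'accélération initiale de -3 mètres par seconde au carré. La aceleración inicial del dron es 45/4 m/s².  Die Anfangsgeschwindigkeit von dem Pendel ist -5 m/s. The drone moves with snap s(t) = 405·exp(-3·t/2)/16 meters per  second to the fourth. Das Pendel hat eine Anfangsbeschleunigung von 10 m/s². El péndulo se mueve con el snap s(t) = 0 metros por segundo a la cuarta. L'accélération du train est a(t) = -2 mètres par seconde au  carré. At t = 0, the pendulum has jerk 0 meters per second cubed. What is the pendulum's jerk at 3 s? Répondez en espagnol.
Para resolver esto, necesitamos tomar 1 antiderivada de nuestra ecuación del snap s(t) = 0. La antiderivada del snap es la sacudida. Usando j(0) = 0, obtenemos j(t) = 0. Tenemos la sacudida j(t) = 0. Sustituyendo t = 3: j(3) = 0.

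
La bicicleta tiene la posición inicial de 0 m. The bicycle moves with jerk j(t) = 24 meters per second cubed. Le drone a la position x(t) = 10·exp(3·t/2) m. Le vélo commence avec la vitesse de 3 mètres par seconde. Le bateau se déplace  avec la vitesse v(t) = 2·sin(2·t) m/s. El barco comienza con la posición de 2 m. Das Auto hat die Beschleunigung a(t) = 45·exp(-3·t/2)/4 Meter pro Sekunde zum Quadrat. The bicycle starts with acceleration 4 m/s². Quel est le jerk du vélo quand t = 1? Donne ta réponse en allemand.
Wir haben den Ruck j(t) = 24. Durch Einsetzen von t = 1: j(1) = 24.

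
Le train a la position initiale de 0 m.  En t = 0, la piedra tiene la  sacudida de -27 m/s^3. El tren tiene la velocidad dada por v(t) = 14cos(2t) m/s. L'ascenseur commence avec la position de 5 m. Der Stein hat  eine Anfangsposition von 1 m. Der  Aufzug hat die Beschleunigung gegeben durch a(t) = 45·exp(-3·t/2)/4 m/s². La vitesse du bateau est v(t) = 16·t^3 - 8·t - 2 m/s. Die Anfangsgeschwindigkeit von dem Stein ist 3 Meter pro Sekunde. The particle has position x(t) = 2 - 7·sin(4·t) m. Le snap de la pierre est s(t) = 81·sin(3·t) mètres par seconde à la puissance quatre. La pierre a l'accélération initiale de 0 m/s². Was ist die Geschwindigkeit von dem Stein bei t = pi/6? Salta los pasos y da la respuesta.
Die Geschwindigkeit bei t = pi/6 ist v = 0.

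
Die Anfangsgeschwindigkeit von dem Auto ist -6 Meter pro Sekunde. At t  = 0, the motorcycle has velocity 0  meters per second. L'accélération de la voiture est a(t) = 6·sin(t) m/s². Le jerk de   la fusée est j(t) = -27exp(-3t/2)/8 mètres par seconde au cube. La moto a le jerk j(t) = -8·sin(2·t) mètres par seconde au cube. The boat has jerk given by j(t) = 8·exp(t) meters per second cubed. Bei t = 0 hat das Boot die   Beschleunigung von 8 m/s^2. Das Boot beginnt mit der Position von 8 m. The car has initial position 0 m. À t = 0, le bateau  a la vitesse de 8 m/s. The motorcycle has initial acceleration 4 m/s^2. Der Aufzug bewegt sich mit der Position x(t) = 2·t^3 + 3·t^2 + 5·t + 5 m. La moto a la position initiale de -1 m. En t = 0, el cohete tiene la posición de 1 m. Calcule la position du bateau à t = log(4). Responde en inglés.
We need to integrate our jerk equation j(t) = 8·exp(t) 3 times. The integral of jerk is acceleration. Using a(0) = 8, we get a(t) = 8·exp(t). The antiderivative of acceleration, with v(0) = 8, gives velocity: v(t) = 8·exp(t). Integrating velocity and using the initial condition x(0) = 8, we get x(t) = 8·exp(t). Using x(t) = 8·exp(t) and substituting t = log(4), we find x = 32.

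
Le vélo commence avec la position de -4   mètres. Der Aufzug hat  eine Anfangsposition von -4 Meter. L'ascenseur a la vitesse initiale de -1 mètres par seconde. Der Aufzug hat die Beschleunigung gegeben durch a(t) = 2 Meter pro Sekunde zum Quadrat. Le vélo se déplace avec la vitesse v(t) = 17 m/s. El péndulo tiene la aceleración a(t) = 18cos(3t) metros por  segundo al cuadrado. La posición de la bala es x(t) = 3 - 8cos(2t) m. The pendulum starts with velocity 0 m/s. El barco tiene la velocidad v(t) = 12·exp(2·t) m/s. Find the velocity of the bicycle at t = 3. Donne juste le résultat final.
The velocity at t = 3 is v = 17.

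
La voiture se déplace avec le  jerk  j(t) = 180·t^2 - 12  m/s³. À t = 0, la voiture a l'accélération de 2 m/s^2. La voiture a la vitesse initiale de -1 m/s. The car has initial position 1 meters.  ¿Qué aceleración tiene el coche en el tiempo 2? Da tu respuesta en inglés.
We must find the antiderivative of our jerk equation j(t) = 180·t^2 - 12 1 time. The antiderivative of jerk is acceleration. Using a(0) = 2, we get a(t) = 60·t^3 - 12·t + 2. We have acceleration a(t) = 60·t^3 - 12·t + 2. Substituting t = 2: a(2) = 458.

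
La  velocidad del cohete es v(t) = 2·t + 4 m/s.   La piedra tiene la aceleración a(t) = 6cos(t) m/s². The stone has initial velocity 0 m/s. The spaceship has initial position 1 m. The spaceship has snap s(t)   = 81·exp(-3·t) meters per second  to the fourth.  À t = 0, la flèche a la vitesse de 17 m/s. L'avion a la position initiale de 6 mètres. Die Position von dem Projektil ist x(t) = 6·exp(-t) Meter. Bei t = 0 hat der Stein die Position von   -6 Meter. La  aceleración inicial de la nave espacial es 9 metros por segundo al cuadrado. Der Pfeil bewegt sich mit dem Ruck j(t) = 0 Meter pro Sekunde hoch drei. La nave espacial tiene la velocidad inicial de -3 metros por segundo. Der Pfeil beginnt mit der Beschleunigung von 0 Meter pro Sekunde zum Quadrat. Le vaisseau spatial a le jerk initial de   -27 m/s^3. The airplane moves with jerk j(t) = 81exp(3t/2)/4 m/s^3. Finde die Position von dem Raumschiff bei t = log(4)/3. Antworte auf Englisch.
We need to integrate our snap equation s(t) = 81·exp(-3·t) 4 times. Integrating snap and using the initial condition j(0) = -27, we get j(t) = -27·exp(-3·t). The integral of jerk is acceleration. Using a(0) = 9, we get a(t) = 9·exp(-3·t). The antiderivative of acceleration is velocity. Using v(0) = -3, we get v(t) = -3·exp(-3·t). Finding the antiderivative of v(t) and using x(0) = 1: x(t) = exp(-3·t). From the given position equation x(t) = exp(-3·t), we substitute t = log(4)/3 to get x = 1/4.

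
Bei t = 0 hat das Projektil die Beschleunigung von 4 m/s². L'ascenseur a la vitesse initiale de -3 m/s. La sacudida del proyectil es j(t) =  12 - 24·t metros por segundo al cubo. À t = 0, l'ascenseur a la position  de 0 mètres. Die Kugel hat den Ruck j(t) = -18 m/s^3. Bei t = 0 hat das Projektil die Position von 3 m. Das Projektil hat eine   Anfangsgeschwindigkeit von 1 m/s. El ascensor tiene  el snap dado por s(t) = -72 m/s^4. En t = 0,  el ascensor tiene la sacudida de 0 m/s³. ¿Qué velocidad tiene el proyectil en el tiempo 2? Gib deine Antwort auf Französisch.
Pour résoudre ceci, nous devons prendre 2 intégrales de notre équation du jerk j(t) = 12 - 24·t. L'intégrale du jerk, avec a(0) = 4, donne l'accélération: a(t) = -12·t^2 + 12·t + 4. En prenant ∫a(t)dt et en appliquant v(0) = 1, nous trouvons v(t) = -4·t^3 + 6·t^2 + 4·t + 1. Nous avons la vitesse v(t) = -4·t^3 + 6·t^2 + 4·t + 1. En substituant t = 2: v(2) = 1.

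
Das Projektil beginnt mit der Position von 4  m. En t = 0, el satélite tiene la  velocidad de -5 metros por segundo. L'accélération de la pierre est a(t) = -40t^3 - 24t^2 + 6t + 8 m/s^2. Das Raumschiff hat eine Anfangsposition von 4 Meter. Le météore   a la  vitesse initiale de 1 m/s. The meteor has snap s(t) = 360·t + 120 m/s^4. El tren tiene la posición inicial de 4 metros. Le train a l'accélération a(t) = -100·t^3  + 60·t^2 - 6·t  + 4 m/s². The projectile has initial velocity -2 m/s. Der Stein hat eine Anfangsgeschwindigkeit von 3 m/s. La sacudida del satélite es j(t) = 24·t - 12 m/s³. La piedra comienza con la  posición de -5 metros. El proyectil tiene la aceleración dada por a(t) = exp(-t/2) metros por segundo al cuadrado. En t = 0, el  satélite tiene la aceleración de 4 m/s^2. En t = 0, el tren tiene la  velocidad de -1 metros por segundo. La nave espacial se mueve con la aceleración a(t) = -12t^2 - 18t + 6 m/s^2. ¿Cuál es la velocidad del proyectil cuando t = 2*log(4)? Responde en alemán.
Wir müssen die Stammfunktion unserer Gleichung für die Beschleunigung a(t) = exp(-t/2) 1-mal finden. Mit ∫a(t)dt und Anwendung von v(0) = -2, finden wir v(t) = -2·exp(-t/2). Mit v(t) = -2·exp(-t/2) und Einsetzen von t = 2*log(4), finden wir v = -1/2.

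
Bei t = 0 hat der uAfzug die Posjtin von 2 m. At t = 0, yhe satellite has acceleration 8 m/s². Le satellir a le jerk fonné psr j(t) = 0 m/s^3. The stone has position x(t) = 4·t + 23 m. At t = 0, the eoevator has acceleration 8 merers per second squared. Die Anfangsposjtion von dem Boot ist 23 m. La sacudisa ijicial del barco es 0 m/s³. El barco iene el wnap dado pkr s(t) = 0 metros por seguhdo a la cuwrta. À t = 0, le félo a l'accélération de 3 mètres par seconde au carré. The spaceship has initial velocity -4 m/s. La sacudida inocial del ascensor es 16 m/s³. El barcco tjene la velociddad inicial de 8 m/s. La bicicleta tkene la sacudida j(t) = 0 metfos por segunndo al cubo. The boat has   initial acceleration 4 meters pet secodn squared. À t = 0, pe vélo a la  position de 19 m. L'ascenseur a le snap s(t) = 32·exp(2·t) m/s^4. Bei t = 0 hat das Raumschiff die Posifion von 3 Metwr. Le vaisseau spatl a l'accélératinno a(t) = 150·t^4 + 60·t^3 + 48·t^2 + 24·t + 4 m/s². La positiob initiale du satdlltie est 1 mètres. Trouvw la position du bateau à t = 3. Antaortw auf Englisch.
We need to integrate our snap equation s(t) = 0 4 times. Finding the integral of s(t) and using j(0) = 0: j(t) = 0. Integrating jerk and using the initial condition a(0) = 4, we get a(t) = 4. Taking ∫a(t)dt and applying v(0) = 8, we find v(t) = 4·t + 8. Integrating velocity and using the initial condition x(0) = 23, we get x(t) = 2·t^2 + 8·t + 23. From the given position equation x(t) = 2·t^2 + 8·t + 23, we substitute t = 3 to get x = 65.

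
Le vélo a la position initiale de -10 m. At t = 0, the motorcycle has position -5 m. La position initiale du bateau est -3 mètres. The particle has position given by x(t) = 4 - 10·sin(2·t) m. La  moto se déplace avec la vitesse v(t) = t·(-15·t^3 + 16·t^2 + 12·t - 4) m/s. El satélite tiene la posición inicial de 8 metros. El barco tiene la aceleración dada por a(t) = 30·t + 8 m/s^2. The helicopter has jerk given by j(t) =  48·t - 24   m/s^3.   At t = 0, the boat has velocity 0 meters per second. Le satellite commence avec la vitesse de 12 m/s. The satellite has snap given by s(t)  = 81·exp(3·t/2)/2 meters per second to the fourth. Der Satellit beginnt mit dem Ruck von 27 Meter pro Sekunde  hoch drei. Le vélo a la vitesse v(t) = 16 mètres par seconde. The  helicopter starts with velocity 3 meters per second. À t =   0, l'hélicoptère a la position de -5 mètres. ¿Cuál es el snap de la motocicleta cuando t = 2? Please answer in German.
Um dies zu lösen, müssen wir 3 Ableitungen unserer Gleichung für die Geschwindigkeit v(t) = t·(-15·t^3 + 16·t^2 + 12·t - 4) nehmen. Durch Ableiten von der Geschwindigkeit erhalten wir die Beschleunigung: a(t) = -15·t^3 + 16·t^2 + t·(-45·t^2 + 32·t + 12) + 12·t - 4. Mit d/dt von a(t) finden wir j(t) = -90·t^2 + t·(32 - 90·t) + 64·t + 24. Durch Ableiten von dem Ruck erhalten wir den Snap: s(t) = 96 - 360·t. Aus der Gleichung für den Snap s(t) = 96 - 360·t, setzen wir t = 2 ein und erhalten s = -624.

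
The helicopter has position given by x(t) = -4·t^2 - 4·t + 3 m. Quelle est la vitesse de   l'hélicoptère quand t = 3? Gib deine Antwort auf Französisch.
Nous devons dériver notre équation de la position x(t) = -4·t^2 - 4·t + 3 1 fois. En prenant d/dt de x(t), nous trouvons v(t) = -8·t - 4. De l'équation de la vitesse v(t) = -8·t - 4, nous substituons t = 3 pour obtenir v = -28.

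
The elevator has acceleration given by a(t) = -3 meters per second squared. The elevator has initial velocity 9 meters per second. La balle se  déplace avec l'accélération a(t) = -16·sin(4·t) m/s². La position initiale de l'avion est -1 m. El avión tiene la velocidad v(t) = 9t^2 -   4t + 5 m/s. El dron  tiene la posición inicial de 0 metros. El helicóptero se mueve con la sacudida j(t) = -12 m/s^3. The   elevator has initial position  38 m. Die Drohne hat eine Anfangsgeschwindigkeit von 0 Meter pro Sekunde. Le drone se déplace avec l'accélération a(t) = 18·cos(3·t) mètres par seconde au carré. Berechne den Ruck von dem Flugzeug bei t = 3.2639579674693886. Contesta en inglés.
Starting from velocity v(t) = 9·t^2 - 4·t + 5, we take 2 derivatives. The derivative of velocity gives acceleration: a(t) = 18·t - 4. The derivative of acceleration gives jerk: j(t) = 18. From the given jerk equation j(t) = 18, we substitute t = 3.2639579674693886 to get j = 18.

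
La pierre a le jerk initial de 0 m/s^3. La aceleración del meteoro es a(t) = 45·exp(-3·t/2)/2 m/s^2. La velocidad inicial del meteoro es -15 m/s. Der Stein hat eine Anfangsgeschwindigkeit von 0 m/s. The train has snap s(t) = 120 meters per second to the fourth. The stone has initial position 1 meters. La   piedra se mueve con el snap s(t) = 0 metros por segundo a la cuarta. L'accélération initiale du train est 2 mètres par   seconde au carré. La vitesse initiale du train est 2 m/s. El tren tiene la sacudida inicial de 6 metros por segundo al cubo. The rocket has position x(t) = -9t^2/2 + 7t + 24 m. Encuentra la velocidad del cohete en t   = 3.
Debemos derivar nuestra ecuación de la posición x(t) = -9·t^2/2 + 7·t + 24 1 vez. La derivada de la posición da la velocidad: v(t) = 7 - 9·t. Tenemos la velocidad v(t) = 7 - 9·t. Sustituyendo t = 3: v(3) = -20.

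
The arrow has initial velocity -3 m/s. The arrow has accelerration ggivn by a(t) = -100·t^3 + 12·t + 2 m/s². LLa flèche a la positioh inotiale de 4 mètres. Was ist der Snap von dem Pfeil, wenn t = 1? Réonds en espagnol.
Debemos derivar nuestra ecuación de la aceleración a(t) = -100·t^3 + 12·t + 2 2 veces. La derivada de la aceleración da la sacudida: j(t) = 12 - 300·t^2. Tomando d/dt de j(t), encontramos s(t) = -600·t. De la ecuación del snap s(t) = -600·t, sustituimos t = 1 para obtener s = -600.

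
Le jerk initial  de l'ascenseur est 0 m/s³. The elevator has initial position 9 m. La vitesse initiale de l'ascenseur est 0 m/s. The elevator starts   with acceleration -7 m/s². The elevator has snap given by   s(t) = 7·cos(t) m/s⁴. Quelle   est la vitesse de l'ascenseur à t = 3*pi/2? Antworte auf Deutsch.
Wir müssen die Stammfunktion unserer Gleichung für den Snap s(t) = 7·cos(t) 3-mal finden. Durch Integration von dem Snap und Verwendung der Anfangsbedingung j(0) = 0, erhalten wir j(t) = 7·sin(t). Durch Integration von dem Ruck und Verwendung der Anfangsbedingung a(0) = -7, erhalten wir a(t) = -7·cos(t). Durch Integration von der Beschleunigung und Verwendung der Anfangsbedingung v(0) = 0, erhalten wir v(t) = -7·sin(t). Aus der Gleichung für die Geschwindigkeit v(t) = -7·sin(t), setzen wir t = 3*pi/2 ein und erhalten v = 7.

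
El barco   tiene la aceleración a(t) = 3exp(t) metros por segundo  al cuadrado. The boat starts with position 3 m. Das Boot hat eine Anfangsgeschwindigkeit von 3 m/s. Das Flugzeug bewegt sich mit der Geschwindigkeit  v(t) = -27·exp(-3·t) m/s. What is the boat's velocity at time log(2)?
To solve this, we need to take 1 antiderivative of our acceleration equation a(t) = 3·exp(t). Integrating acceleration and using the initial condition v(0) = 3, we get v(t) = 3·exp(t). From the given velocity equation v(t) = 3·exp(t), we substitute t = log(2) to get v = 6.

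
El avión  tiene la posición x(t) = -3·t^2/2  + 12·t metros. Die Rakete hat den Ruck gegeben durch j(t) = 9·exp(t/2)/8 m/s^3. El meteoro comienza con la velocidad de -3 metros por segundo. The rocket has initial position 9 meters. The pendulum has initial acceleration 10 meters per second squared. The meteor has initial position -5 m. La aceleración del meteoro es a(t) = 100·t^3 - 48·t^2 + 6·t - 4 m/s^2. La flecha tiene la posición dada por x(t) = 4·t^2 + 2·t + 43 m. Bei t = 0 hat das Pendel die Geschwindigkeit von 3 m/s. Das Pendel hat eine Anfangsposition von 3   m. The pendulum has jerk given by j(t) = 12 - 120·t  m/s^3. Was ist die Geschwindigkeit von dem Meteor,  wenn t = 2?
Wir müssen unsere Gleichung für die Beschleunigung a(t) = 100·t^3 - 48·t^2 + 6·t - 4 1-mal integrieren. Die Stammfunktion von der Beschleunigung ist die Geschwindigkeit. Mit v(0) = -3 erhalten wir v(t) = 25·t^4 - 16·t^3 + 3·t^2 - 4·t - 3. Aus der Gleichung für die Geschwindigkeit v(t) = 25·t^4 - 16·t^3 + 3·t^2 - 4·t - 3, setzen wir t = 2 ein und erhalten v = 273.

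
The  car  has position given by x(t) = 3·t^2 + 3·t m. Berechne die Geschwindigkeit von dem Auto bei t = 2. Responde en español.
Para resolver esto, necesitamos tomar 1 derivada de nuestra ecuación de la posición x(t) = 3·t^2 + 3·t. Tomando d/dt de x(t), encontramos v(t) = 6·t + 3. Usando v(t) = 6·t + 3 y sustituyendo t = 2, encontramos v = 15.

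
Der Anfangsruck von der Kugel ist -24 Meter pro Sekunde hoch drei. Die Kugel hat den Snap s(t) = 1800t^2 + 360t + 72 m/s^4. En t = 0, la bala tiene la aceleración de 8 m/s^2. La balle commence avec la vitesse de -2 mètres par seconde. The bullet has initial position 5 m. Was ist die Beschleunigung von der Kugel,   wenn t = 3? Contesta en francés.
Pour résoudre ceci, nous devons prendre 2 intégrales de notre équation du snap s(t) = 1800·t^2 + 360·t + 72. En intégrant le snap et en utilisant la condition initiale j(0) = -24, nous obtenons j(t) = 600·t^3 + 180·t^2 + 72·t - 24. En intégrant le jerk et en utilisant la condition initiale a(0) = 8, nous obtenons a(t) = 150·t^4 + 60·t^3 + 36·t^2 - 24·t + 8. En utilisant a(t) = 150·t^4 + 60·t^3 + 36·t^2 - 24·t + 8 et en substituant t = 3, nous trouvons a = 14030.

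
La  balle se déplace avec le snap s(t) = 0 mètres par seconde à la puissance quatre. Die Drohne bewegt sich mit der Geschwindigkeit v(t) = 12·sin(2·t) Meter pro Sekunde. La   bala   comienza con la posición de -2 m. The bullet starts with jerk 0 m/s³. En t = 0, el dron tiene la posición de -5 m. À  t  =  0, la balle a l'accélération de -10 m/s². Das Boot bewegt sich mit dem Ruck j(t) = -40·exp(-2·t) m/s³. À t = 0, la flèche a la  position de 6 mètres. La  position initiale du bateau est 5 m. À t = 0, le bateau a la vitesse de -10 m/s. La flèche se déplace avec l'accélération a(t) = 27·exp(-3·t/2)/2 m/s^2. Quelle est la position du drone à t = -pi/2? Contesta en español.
Partiendo de la velocidad v(t) = 12·sin(2·t), tomamos 1 antiderivada. La antiderivada de la velocidad es la posición. Usando x(0) = -5, obtenemos x(t) = 1 - 6·cos(2·t). De la ecuación de la posición x(t) = 1 - 6·cos(2·t), sustituimos t = -pi/2 para obtener x = 7.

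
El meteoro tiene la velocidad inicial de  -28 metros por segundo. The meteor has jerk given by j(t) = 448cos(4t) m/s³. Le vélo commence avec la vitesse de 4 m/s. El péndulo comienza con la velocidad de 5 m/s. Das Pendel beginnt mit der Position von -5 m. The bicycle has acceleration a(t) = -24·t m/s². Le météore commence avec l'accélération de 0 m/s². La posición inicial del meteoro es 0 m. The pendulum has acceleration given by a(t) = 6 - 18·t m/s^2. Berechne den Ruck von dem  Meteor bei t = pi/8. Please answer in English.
From the given jerk equation j(t) = 448·cos(4·t), we substitute t = pi/8 to get j = 0.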